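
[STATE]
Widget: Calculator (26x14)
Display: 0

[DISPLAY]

                         0
┌───┬───┬───┬───┐         
│ 7 │ 8 │ 9 │ ÷ │         
├───┼───┼───┼───┤         
│ 4 │ 5 │ 6 │ × │         
├───┼───┼───┼───┤         
│ 1 │ 2 │ 3 │ - │         
├───┼───┼───┼───┤         
│ 0 │ . │ = │ + │         
├───┼───┼───┼───┤         
│ C │ MC│ MR│ M+│         
└───┴───┴───┴───┘         
                          
                          


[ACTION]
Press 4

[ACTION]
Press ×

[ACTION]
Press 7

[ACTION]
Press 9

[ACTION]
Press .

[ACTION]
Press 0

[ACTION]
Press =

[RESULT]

                       316
┌───┬───┬───┬───┐         
│ 7 │ 8 │ 9 │ ÷ │         
├───┼───┼───┼───┤         
│ 4 │ 5 │ 6 │ × │         
├───┼───┼───┼───┤         
│ 1 │ 2 │ 3 │ - │         
├───┼───┼───┼───┤         
│ 0 │ . │ = │ + │         
├───┼───┼───┼───┤         
│ C │ MC│ MR│ M+│         
└───┴───┴───┴───┘         
                          
                          


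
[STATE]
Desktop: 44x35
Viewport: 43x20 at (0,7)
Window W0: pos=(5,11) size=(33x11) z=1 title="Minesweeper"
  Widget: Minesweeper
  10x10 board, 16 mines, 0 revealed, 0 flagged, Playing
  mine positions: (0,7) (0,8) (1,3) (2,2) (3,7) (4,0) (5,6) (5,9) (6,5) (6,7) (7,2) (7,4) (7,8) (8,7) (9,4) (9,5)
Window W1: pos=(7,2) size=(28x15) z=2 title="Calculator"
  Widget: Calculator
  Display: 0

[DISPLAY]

       ┃│ 7 │ 8 │ 9 │ ÷ │         ┃        
       ┃├───┼───┼───┼───┤         ┃        
       ┃│ 4 │ 5 │ 6 │ × │         ┃        
       ┃├───┼───┼───┼───┤         ┃        
     ┏━┃│ 1 │ 2 │ 3 │ - │         ┃━━┓     
     ┃ ┃├───┼───┼───┼───┤         ┃  ┃     
     ┠─┃│ 0 │ . │ = │ + │         ┃──┨     
     ┃■┃├───┼───┼───┼───┤         ┃  ┃     
     ┃■┃│ C │ MC│ MR│ M+│         ┃  ┃     
     ┃■┗━━━━━━━━━━━━━━━━━━━━━━━━━━┛  ┃     
     ┃■■■■■■■■■■                     ┃     
     ┃■■■■■■■■■■                     ┃     
     ┃■■■■■■■■■■                     ┃     
     ┃■■■■■■■■■■                     ┃     
     ┗━━━━━━━━━━━━━━━━━━━━━━━━━━━━━━━┛     
                                           
                                           
                                           
                                           
                                           


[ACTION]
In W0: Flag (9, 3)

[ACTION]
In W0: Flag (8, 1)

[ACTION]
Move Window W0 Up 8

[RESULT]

     ┃■┃│ 7 │ 8 │ 9 │ ÷ │         ┃  ┃     
     ┃■┃├───┼───┼───┼───┤         ┃  ┃     
     ┃■┃│ 4 │ 5 │ 6 │ × │         ┃  ┃     
     ┃■┃├───┼───┼───┼───┤         ┃  ┃     
     ┃■┃│ 1 │ 2 │ 3 │ - │         ┃  ┃     
     ┃■┃├───┼───┼───┼───┤         ┃  ┃     
     ┗━┃│ 0 │ . │ = │ + │         ┃━━┛     
       ┃├───┼───┼───┼───┤         ┃        
       ┃│ C │ MC│ MR│ M+│         ┃        
       ┗━━━━━━━━━━━━━━━━━━━━━━━━━━┛        
                                           
                                           
                                           
                                           
                                           
                                           
                                           
                                           
                                           
                                           


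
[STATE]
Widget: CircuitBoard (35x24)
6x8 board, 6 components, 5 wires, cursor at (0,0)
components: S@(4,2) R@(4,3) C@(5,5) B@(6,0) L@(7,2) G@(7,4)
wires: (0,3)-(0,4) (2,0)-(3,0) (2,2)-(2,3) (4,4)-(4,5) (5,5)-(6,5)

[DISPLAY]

   0 1 2 3 4 5                     
0  [.]          · ─ ·              
                                   
1                                  
                                   
2   ·       · ─ ·                  
    │                              
3   ·                              
                                   
4           S   R   · ─ ·          
                                   
5                       C          
                        │          
6   B                   ·          
                                   
7           L       G              
Cursor: (0,0)                      
                                   
                                   
                                   
                                   
                                   
                                   
                                   


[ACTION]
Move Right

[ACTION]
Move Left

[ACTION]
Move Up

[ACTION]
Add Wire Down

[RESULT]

   0 1 2 3 4 5                     
0  [.]          · ─ ·              
    │                              
1   ·                              
                                   
2   ·       · ─ ·                  
    │                              
3   ·                              
                                   
4           S   R   · ─ ·          
                                   
5                       C          
                        │          
6   B                   ·          
                                   
7           L       G              
Cursor: (0,0)                      
                                   
                                   
                                   
                                   
                                   
                                   
                                   


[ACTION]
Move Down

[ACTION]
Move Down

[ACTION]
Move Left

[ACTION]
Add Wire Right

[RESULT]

   0 1 2 3 4 5                     
0   ·           · ─ ·              
    │                              
1   ·                              
                                   
2  [.]─ ·   · ─ ·                  
    │                              
3   ·                              
                                   
4           S   R   · ─ ·          
                                   
5                       C          
                        │          
6   B                   ·          
                                   
7           L       G              
Cursor: (2,0)                      
                                   
                                   
                                   
                                   
                                   
                                   
                                   


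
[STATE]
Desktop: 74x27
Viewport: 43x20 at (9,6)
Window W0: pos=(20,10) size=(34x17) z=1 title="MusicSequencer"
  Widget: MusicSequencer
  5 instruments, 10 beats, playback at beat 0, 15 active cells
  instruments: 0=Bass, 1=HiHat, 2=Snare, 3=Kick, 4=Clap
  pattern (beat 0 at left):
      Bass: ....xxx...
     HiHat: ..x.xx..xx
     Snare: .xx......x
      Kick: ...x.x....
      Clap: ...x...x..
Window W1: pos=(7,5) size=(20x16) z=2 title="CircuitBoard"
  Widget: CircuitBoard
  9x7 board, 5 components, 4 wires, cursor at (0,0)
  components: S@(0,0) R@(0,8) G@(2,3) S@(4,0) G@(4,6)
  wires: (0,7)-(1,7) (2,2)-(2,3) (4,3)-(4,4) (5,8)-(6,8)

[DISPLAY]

CircuitBoard     ┃                         
─────────────────┨                         
  0 1 2 3 4 5 6 7┃                         
  [S]            ┃                         
                 ┃━━━━━━━━━━━━━━━━━━━━━━━━━
                 ┃Sequencer                
                 ┃─────────────────────────
           · ─ G ┃▼123456789               
                 ┃····███···               
                 ┃··█·██··██               
                 ┃·██······█               
   S           · ┃···█·█····               
                 ┃···█···█··               
                 ┃                         
━━━━━━━━━━━━━━━━━┛                         
           ┃                               
           ┃                               
           ┃                               
           ┃                               
           ┃                               


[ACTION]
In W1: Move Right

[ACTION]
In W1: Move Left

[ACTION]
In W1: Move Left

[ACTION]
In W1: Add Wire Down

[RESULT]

CircuitBoard     ┃                         
─────────────────┨                         
  0 1 2 3 4 5 6 7┃                         
  [S]            ┃                         
   │             ┃━━━━━━━━━━━━━━━━━━━━━━━━━
   ·             ┃Sequencer                
                 ┃─────────────────────────
           · ─ G ┃▼123456789               
                 ┃····███···               
                 ┃··█·██··██               
                 ┃·██······█               
   S           · ┃···█·█····               
                 ┃···█···█··               
                 ┃                         
━━━━━━━━━━━━━━━━━┛                         
           ┃                               
           ┃                               
           ┃                               
           ┃                               
           ┃                               


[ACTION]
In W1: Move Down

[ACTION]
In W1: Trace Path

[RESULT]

CircuitBoard     ┃                         
─────────────────┨                         
  0 1 2 3 4 5 6 7┃                         
   S             ┃                         
   │             ┃━━━━━━━━━━━━━━━━━━━━━━━━━
  [.]            ┃Sequencer                
                 ┃─────────────────────────
           · ─ G ┃▼123456789               
                 ┃····███···               
                 ┃··█·██··██               
                 ┃·██······█               
   S           · ┃···█·█····               
                 ┃···█···█··               
                 ┃                         
━━━━━━━━━━━━━━━━━┛                         
           ┃                               
           ┃                               
           ┃                               
           ┃                               
           ┃                               


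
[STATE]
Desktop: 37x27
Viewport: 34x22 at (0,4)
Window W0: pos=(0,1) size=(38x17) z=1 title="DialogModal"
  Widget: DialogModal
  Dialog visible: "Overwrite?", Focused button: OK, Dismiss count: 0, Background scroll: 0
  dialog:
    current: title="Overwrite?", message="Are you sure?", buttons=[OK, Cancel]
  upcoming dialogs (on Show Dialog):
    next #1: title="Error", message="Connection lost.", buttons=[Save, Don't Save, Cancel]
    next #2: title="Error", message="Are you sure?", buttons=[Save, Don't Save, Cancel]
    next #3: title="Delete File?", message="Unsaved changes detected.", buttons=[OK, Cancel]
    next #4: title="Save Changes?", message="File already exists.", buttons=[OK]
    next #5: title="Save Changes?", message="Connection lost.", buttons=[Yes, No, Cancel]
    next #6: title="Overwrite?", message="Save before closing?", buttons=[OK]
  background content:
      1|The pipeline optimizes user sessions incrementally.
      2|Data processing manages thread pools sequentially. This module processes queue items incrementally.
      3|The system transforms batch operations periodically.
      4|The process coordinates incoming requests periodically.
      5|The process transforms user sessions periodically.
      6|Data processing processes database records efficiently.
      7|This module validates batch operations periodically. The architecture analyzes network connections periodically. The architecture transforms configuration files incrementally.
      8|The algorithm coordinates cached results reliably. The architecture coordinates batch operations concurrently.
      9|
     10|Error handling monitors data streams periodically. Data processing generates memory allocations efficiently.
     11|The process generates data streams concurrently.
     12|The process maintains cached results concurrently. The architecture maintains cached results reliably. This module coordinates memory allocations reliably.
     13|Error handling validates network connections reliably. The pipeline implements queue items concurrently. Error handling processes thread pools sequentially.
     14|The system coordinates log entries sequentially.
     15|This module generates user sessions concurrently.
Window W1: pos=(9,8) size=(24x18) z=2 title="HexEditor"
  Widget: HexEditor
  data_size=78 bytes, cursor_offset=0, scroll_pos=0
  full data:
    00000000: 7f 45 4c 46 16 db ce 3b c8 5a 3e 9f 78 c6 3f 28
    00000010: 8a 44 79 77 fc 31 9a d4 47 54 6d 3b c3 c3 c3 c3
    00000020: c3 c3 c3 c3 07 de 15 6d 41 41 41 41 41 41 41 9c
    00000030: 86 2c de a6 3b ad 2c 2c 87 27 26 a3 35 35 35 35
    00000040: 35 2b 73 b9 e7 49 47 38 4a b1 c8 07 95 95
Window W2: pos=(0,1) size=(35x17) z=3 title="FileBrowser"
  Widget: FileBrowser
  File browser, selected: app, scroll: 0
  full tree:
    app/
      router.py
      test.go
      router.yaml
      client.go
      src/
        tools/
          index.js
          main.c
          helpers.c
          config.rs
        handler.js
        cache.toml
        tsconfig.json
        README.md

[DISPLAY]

┃> [-] app/                       
┃    router.py                    
┃    test.go                      
┃    router.yaml                  
┃    client.go                    
┃    [+] src/                     
┃                                 
┃                                 
┃                                 
┃                                 
┃                                 
┃                                 
┃                                 
┗━━━━━━━━━━━━━━━━━━━━━━━━━━━━━━━━━
         ┃                      ┃ 
         ┃                      ┃ 
         ┃                      ┃ 
         ┃                      ┃ 
         ┃                      ┃ 
         ┃                      ┃ 
         ┃                      ┃ 
         ┗━━━━━━━━━━━━━━━━━━━━━━┛ 


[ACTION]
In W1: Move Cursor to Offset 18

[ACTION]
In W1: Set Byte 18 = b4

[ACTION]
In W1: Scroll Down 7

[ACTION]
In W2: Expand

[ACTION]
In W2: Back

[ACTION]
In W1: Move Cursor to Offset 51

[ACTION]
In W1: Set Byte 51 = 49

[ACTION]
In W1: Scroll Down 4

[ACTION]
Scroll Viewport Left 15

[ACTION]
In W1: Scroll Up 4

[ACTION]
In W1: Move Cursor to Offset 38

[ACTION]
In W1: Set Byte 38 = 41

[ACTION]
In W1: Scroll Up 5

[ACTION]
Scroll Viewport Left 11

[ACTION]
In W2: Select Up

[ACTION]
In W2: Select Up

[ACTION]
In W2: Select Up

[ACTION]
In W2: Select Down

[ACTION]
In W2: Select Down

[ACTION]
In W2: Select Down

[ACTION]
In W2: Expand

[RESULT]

┃  [-] app/                       
┃    router.py                    
┃    test.go                      
┃  > router.yaml                  
┃    client.go                    
┃    [+] src/                     
┃                                 
┃                                 
┃                                 
┃                                 
┃                                 
┃                                 
┃                                 
┗━━━━━━━━━━━━━━━━━━━━━━━━━━━━━━━━━
         ┃                      ┃ 
         ┃                      ┃ 
         ┃                      ┃ 
         ┃                      ┃ 
         ┃                      ┃ 
         ┃                      ┃ 
         ┃                      ┃ 
         ┗━━━━━━━━━━━━━━━━━━━━━━┛ 


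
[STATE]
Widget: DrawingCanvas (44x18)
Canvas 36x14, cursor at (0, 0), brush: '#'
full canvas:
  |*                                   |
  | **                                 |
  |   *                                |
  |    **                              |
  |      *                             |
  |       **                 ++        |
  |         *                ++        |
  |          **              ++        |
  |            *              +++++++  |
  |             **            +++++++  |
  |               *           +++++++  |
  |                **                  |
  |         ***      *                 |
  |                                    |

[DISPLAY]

*                                           
 **                                         
   *                                        
    **                                      
      *                                     
       **                 ++                
         *                ++                
          **              ++                
            *              +++++++          
             **            +++++++          
               *           +++++++          
                **                          
         ***      *                         
                                            
                                            
                                            
                                            
                                            


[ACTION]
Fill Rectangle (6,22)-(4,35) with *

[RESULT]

*                                           
 **                                         
   *                                        
    **                                      
      *               **************        
       **             **************        
         *            **************        
          **              ++                
            *              +++++++          
             **            +++++++          
               *           +++++++          
                **                          
         ***      *                         
                                            
                                            
                                            
                                            
                                            


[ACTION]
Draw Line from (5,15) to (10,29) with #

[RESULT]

*                                           
 **                                         
   *                                        
    **                                      
      *               **************        
       **      ##     **************        
         *       ###  **************        
          **        ###   ++                
            *          ##  +++++++          
             **          ###++++++          
               *           +##++++          
                **                          
         ***      *                         
                                            
                                            
                                            
                                            
                                            


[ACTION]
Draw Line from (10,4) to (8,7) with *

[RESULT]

*                                           
 **                                         
   *                                        
    **                                      
      *               **************        
       **      ##     **************        
         *       ###  **************        
          **        ###   ++                
       *    *          ##  +++++++          
     **      **          ###++++++          
    *          *           +##++++          
                **                          
         ***      *                         
                                            
                                            
                                            
                                            
                                            


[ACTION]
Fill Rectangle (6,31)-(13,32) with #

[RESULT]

*                                           
 **                                         
   *                                        
    **                                      
      *               **************        
       **      ##     **************        
         *       ###  *********##***        
          **        ###   ++   ##           
       *    *          ##  ++++##+          
     **      **          ###+++##+          
    *          *           +##+##+          
                **             ##           
         ***      *            ##           
                               ##           
                                            
                                            
                                            
                                            


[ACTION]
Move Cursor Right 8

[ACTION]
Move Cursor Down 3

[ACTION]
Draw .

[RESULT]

*                                           
 **                                         
   *                                        
    **  .                                   
      *               **************        
       **      ##     **************        
         *       ###  *********##***        
          **        ###   ++   ##           
       *    *          ##  ++++##+          
     **      **          ###+++##+          
    *          *           +##+##+          
                **             ##           
         ***      *            ##           
                               ##           
                                            
                                            
                                            
                                            


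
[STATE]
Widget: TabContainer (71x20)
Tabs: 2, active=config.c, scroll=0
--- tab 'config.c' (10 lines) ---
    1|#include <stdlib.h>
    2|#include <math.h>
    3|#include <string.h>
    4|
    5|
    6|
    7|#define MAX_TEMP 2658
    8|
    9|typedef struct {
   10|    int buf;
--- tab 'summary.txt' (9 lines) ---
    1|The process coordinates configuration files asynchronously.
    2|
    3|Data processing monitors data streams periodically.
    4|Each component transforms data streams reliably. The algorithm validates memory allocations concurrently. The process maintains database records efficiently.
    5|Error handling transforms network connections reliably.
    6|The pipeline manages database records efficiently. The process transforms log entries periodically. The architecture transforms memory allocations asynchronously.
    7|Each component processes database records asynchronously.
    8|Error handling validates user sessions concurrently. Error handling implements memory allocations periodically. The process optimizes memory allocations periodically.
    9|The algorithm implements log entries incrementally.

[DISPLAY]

[config.c]│ summary.txt                                                
───────────────────────────────────────────────────────────────────────
#include <stdlib.h>                                                    
#include <math.h>                                                      
#include <string.h>                                                    
                                                                       
                                                                       
                                                                       
#define MAX_TEMP 2658                                                  
                                                                       
typedef struct {                                                       
    int buf;                                                           
                                                                       
                                                                       
                                                                       
                                                                       
                                                                       
                                                                       
                                                                       
                                                                       


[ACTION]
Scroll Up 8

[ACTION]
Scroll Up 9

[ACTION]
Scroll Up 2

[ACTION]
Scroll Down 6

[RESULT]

[config.c]│ summary.txt                                                
───────────────────────────────────────────────────────────────────────
#define MAX_TEMP 2658                                                  
                                                                       
typedef struct {                                                       
    int buf;                                                           
                                                                       
                                                                       
                                                                       
                                                                       
                                                                       
                                                                       
                                                                       
                                                                       
                                                                       
                                                                       
                                                                       
                                                                       
                                                                       
                                                                       


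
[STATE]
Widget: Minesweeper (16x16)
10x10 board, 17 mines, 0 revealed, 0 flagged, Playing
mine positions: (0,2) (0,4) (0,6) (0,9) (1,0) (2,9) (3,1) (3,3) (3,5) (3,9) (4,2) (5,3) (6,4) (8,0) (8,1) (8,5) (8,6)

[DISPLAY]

■■■■■■■■■■      
■■■■■■■■■■      
■■■■■■■■■■      
■■■■■■■■■■      
■■■■■■■■■■      
■■■■■■■■■■      
■■■■■■■■■■      
■■■■■■■■■■      
■■■■■■■■■■      
■■■■■■■■■■      
                
                
                
                
                
                


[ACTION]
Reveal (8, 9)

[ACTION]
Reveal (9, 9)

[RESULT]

■■■■■■■■■■      
■■■■■■112■      
■■■■■■1 2■      
■■■■■■1 2■      
■■■■■11 11      
■■■■■1          
■■■■■1          
■■■■■321        
■■■■■■■1        
■■■■■■■1        
                
                
                
                
                
                


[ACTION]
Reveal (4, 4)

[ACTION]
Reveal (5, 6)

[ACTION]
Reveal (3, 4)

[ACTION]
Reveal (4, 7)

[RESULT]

■■■■■■■■■■      
■■■■■■112■      
■■■■■■1 2■      
■■■■2■1 2■      
■■■■311 11      
■■■■■1          
■■■■■1          
■■■■■321        
■■■■■■■1        
■■■■■■■1        
                
                
                
                
                
                


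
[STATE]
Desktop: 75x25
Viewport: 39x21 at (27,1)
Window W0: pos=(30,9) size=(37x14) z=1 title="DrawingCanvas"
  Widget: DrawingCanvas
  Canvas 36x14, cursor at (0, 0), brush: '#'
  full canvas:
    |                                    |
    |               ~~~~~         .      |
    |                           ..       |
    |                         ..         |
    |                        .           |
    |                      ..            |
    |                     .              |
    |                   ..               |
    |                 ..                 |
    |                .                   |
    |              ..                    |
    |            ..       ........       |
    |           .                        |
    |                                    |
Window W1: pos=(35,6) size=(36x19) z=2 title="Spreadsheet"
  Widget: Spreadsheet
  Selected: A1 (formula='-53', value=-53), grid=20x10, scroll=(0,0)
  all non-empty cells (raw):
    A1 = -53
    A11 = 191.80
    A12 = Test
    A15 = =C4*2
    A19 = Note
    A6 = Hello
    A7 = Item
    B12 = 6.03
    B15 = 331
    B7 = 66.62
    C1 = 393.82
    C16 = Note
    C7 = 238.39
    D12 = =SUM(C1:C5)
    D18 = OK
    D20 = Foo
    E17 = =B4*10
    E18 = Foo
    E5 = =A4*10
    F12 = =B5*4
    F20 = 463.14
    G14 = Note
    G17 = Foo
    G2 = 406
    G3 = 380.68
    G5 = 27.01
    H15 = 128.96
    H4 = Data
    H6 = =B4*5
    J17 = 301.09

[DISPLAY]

                                       
                                       
                                       
                                       
                                       
        ┏━━━━━━━━━━━━━━━━━━━━━━━━━━━━━━
        ┃ Spreadsheet                  
        ┠──────────────────────────────
   ┏━━━━┃A1: -53                       
   ┃ Dra┃       A       B       C      
   ┠────┃------------------------------
   ┃+   ┃  1    [-53]       0  393.82  
   ┃    ┃  2        0       0       0  
   ┃    ┃  3        0       0       0  
   ┃    ┃  4        0       0       0  
   ┃    ┃  5        0       0       0  
   ┃    ┃  6 Hello          0       0  
   ┃    ┃  7 Item       66.62  238.39  
   ┃    ┃  8        0       0       0  
   ┃    ┃  9        0       0       0  
   ┃    ┃ 10        0       0       0  


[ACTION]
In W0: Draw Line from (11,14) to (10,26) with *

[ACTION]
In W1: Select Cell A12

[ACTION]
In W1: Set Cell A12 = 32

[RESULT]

                                       
                                       
                                       
                                       
                                       
        ┏━━━━━━━━━━━━━━━━━━━━━━━━━━━━━━
        ┃ Spreadsheet                  
        ┠──────────────────────────────
   ┏━━━━┃A12: 32                       
   ┃ Dra┃       A       B       C      
   ┠────┃------------------------------
   ┃+   ┃  1      -53       0  393.82  
   ┃    ┃  2        0       0       0  
   ┃    ┃  3        0       0       0  
   ┃    ┃  4        0       0       0  
   ┃    ┃  5        0       0       0  
   ┃    ┃  6 Hello          0       0  
   ┃    ┃  7 Item       66.62  238.39  
   ┃    ┃  8        0       0       0  
   ┃    ┃  9        0       0       0  
   ┃    ┃ 10        0       0       0  


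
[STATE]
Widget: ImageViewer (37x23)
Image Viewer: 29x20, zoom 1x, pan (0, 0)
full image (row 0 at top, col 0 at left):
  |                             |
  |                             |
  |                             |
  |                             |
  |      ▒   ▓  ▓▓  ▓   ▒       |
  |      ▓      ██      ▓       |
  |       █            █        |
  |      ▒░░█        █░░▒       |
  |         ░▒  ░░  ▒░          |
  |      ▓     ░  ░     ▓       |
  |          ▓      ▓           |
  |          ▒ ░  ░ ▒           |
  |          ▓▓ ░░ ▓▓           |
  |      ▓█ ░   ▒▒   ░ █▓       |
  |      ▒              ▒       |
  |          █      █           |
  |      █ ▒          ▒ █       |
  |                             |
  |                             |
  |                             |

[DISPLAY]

                                     
                                     
                                     
                                     
      ▒   ▓  ▓▓  ▓   ▒               
      ▓      ██      ▓               
       █            █                
      ▒░░█        █░░▒               
         ░▒  ░░  ▒░                  
      ▓     ░  ░     ▓               
          ▓      ▓                   
          ▒ ░  ░ ▒                   
          ▓▓ ░░ ▓▓                   
      ▓█ ░   ▒▒   ░ █▓               
      ▒              ▒               
          █      █                   
      █ ▒          ▒ █               
                                     
                                     
                                     
                                     
                                     
                                     


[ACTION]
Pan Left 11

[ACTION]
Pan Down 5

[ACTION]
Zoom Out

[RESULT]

      ▓      ██      ▓               
       █            █                
      ▒░░█        █░░▒               
         ░▒  ░░  ▒░                  
      ▓     ░  ░     ▓               
          ▓      ▓                   
          ▒ ░  ░ ▒                   
          ▓▓ ░░ ▓▓                   
      ▓█ ░   ▒▒   ░ █▓               
      ▒              ▒               
          █      █                   
      █ ▒          ▒ █               
                                     
                                     
                                     
                                     
                                     
                                     
                                     
                                     
                                     
                                     
                                     


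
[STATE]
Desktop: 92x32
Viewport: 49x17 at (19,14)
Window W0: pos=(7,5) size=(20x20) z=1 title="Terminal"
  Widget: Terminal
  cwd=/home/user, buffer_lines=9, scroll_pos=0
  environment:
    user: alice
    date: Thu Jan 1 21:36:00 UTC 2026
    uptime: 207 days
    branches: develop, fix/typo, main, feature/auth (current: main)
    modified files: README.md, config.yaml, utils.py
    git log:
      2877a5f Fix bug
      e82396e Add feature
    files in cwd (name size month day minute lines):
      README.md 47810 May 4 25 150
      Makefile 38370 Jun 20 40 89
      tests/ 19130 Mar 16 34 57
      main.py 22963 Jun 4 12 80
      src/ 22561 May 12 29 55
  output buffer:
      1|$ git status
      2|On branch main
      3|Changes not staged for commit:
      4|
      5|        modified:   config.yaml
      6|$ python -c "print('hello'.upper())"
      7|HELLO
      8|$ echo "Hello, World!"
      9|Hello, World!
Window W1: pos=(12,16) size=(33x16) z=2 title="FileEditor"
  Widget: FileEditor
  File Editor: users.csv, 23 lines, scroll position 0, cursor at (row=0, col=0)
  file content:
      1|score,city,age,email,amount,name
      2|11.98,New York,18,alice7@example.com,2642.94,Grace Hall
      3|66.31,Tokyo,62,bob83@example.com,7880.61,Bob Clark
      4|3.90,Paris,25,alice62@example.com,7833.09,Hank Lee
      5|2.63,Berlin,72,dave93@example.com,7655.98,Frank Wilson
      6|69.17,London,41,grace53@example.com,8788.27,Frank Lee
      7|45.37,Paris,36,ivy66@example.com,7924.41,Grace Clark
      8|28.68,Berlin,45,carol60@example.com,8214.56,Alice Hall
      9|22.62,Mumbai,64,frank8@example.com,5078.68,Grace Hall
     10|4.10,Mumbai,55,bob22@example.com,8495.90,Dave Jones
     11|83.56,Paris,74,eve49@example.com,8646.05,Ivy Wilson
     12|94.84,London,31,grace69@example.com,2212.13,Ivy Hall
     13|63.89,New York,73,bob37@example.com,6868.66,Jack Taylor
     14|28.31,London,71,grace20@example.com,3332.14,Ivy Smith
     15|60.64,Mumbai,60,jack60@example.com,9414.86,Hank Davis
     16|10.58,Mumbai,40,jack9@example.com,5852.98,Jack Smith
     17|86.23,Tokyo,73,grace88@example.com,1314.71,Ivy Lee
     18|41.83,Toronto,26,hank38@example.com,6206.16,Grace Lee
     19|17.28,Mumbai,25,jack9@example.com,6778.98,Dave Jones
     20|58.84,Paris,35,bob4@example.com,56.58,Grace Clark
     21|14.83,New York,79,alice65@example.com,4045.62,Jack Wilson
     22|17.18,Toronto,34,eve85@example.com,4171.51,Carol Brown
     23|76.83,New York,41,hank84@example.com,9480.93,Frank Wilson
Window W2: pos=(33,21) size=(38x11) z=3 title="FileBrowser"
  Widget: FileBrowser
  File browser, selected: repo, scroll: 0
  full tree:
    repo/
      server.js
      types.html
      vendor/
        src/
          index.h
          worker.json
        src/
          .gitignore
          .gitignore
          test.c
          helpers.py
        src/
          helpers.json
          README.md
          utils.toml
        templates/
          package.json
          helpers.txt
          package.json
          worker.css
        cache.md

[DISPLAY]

       ┃                                         
lo, Wor┃                                         
━━━━━━━━━━━━━━━━━━━━━━━━━┓                       
ditor                    ┃                       
─────────────────────────┨                       
city,age,email,amount,na▲┃                       
New York,18,alice7@examp█┃                       
Tokyo,62,bob83┏━━━━━━━━━━━━━━━━━━━━━━━━━━━━━━━━━━
aris,25,alice6┃ FileBrowser                      
erlin,72,dave9┠──────────────────────────────────
London,41,grac┃> [-] repo/                       
Paris,36,ivy66┃    server.js                     
Berlin,45,caro┃    types.html                    
Mumbai,64,fran┃    [+] vendor/                   
umbai,55,bob22┃                                  
Paris,74,eve49┃                                  
London,31,grac┃                                  


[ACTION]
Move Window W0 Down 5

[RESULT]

ain    ┃                                         
 staged┃                                         
━━━━━━━━━━━━━━━━━━━━━━━━━┓                       
ditor                    ┃                       
─────────────────────────┨                       
city,age,email,amount,na▲┃                       
New York,18,alice7@examp█┃                       
Tokyo,62,bob83┏━━━━━━━━━━━━━━━━━━━━━━━━━━━━━━━━━━
aris,25,alice6┃ FileBrowser                      
erlin,72,dave9┠──────────────────────────────────
London,41,grac┃> [-] repo/                       
Paris,36,ivy66┃    server.js                     
Berlin,45,caro┃    types.html                    
Mumbai,64,fran┃    [+] vendor/                   
umbai,55,bob22┃                                  
Paris,74,eve49┃                                  
London,31,grac┃                                  


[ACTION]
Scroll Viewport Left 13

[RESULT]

 ┃On branch main    ┃                            
 ┃Changes not staged┃                            
 ┃    ┏━━━━━━━━━━━━━━━━━━━━━━━━━━━━━━━┓          
 ┃    ┃ FileEditor                    ┃          
 ┃$ py┠───────────────────────────────┨          
 ┃HELL┃█core,city,age,email,amount,na▲┃          
 ┃$ ec┃11.98,New York,18,alice7@examp█┃          
 ┃Hell┃66.31,Tokyo,62,bob83┏━━━━━━━━━━━━━━━━━━━━━
 ┃$ █ ┃3.90,Paris,25,alice6┃ FileBrowser         
 ┃    ┃2.63,Berlin,72,dave9┠─────────────────────
 ┃    ┃69.17,London,41,grac┃> [-] repo/          
 ┃    ┃45.37,Paris,36,ivy66┃    server.js        
 ┃    ┃28.68,Berlin,45,caro┃    types.html       
 ┃    ┃22.62,Mumbai,64,fran┃    [+] vendor/      
 ┃    ┃4.10,Mumbai,55,bob22┃                     
 ┗━━━━┃83.56,Paris,74,eve49┃                     
      ┃94.84,London,31,grac┃                     


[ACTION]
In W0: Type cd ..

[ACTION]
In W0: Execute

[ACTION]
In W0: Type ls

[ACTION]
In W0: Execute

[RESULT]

 ┃On branch main    ┃                            
 ┃Changes not staged┃                            
 ┃    ┏━━━━━━━━━━━━━━━━━━━━━━━━━━━━━━━┓          
 ┃    ┃ FileEditor                    ┃          
 ┃$ py┠───────────────────────────────┨          
 ┃HELL┃█core,city,age,email,amount,na▲┃          
 ┃$ ec┃11.98,New York,18,alice7@examp█┃          
 ┃Hell┃66.31,Tokyo,62,bob83┏━━━━━━━━━━━━━━━━━━━━━
 ┃$ cd┃3.90,Paris,25,alice6┃ FileBrowser         
 ┃    ┃2.63,Berlin,72,dave9┠─────────────────────
 ┃$ ls┃69.17,London,41,grac┃> [-] repo/          
 ┃READ┃45.37,Paris,36,ivy66┃    server.js        
 ┃$ █ ┃28.68,Berlin,45,caro┃    types.html       
 ┃    ┃22.62,Mumbai,64,fran┃    [+] vendor/      
 ┃    ┃4.10,Mumbai,55,bob22┃                     
 ┗━━━━┃83.56,Paris,74,eve49┃                     
      ┃94.84,London,31,grac┃                     
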